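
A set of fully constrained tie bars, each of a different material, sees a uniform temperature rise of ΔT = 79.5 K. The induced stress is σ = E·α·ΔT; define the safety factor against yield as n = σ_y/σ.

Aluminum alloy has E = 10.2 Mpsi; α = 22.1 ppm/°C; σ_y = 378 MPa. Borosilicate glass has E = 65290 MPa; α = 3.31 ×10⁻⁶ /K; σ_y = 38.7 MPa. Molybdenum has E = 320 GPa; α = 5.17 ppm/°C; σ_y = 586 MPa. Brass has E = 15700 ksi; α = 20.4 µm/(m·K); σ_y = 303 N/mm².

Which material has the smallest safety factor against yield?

brass

In consistent units (E in GPa, α in ×10⁻⁶/K, σ_y in MPa):
  aluminum alloy: E = 70.33, α = 22.1, σ_y = 378.0 → σ = 124 MPa, n = 3.06
  borosilicate glass: E = 65.29, α = 3.31, σ_y = 38.70 → σ = 17.2 MPa, n = 2.25
  molybdenum: E = 320.0, α = 5.17, σ_y = 586.0 → σ = 132 MPa, n = 4.46
  brass: E = 108.2, α = 20.4, σ_y = 303.0 → σ = 176 MPa, n = 1.73
Smallest n: brass with n = 1.73.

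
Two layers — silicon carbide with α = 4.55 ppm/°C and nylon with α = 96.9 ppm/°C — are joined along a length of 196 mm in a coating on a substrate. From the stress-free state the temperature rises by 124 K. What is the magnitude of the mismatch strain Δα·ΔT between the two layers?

Δα = |4.55 − 96.9|×10⁻⁶/K = 92.4×10⁻⁶/K.
Mismatch strain = Δα·ΔT = 92.4×10⁻⁶ × 124.0 = 0.0115.

0.0115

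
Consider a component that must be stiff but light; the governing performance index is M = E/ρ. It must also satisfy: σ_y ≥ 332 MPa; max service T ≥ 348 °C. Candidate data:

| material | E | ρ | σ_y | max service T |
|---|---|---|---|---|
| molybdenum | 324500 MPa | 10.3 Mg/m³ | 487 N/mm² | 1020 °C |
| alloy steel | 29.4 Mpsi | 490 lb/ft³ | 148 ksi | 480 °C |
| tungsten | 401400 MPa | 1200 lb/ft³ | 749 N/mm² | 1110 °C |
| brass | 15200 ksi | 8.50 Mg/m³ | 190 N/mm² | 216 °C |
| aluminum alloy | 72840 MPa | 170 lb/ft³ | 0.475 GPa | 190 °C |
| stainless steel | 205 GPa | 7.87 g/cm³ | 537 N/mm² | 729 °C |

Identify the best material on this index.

Screen on constraints: σ_y ≥ 332 MPa; max service T ≥ 348 °C. Survivors: molybdenum, alloy steel, tungsten, stainless steel.
In SI units:
  molybdenum: E = 324.5 GPa, ρ = 10300 kg/m³
  alloy steel: E = 202.7 GPa, ρ = 7849 kg/m³
  tungsten: E = 401.4 GPa, ρ = 19220 kg/m³
  stainless steel: E = 205.0 GPa, ρ = 7870 kg/m³
  molybdenum: M = 31.5 MN·m/kg
  stainless steel: M = 26.0 MN·m/kg
  alloy steel: M = 25.8 MN·m/kg
  tungsten: M = 20.9 MN·m/kg
The maximum is for molybdenum.

molybdenum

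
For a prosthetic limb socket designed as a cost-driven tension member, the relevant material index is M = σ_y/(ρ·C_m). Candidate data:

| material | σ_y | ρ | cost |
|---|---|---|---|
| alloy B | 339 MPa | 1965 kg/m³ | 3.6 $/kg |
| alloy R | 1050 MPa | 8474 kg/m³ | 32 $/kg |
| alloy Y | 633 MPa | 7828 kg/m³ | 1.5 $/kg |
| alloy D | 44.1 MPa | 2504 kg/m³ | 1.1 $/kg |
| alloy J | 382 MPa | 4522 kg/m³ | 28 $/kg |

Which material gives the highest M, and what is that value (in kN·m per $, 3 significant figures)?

alloy Y, M = 53.9 kN·m per $

Per-candidate index values:
  alloy Y: M = 53.9 kN·m per $
  alloy B: M = 47.9 kN·m per $
  alloy D: M = 16.0 kN·m per $
  alloy R: M = 3.87 kN·m per $
  alloy J: M = 3.02 kN·m per $
The maximum is for alloy Y.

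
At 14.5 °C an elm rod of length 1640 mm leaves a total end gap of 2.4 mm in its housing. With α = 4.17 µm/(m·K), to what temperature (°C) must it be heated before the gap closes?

α·L₀·ΔT = 2.4 mm ⇒ ΔT = 2.4 / (4.17×10⁻⁶ × 1640.0) = 350.9 K.
T = 14.5 + 350.9 = 365.4 °C.

365 °C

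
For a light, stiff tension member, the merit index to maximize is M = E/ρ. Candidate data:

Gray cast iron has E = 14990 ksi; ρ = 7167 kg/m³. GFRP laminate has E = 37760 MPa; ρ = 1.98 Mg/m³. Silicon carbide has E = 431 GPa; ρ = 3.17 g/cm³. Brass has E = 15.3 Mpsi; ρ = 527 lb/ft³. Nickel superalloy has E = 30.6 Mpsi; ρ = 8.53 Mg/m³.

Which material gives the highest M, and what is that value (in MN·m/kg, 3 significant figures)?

silicon carbide, M = 136 MN·m/kg

Putting every candidate on a common basis:
  gray cast iron: E = 103.4 GPa, ρ = 7167 kg/m³
  GFRP laminate: E = 37.76 GPa, ρ = 1980 kg/m³
  silicon carbide: E = 431.0 GPa, ρ = 3170 kg/m³
  brass: E = 105.5 GPa, ρ = 8442 kg/m³
  nickel superalloy: E = 211.0 GPa, ρ = 8530 kg/m³
  silicon carbide: M = 136 MN·m/kg
  nickel superalloy: M = 24.7 MN·m/kg
  GFRP laminate: M = 19.1 MN·m/kg
  gray cast iron: M = 14.4 MN·m/kg
  brass: M = 12.5 MN·m/kg
The maximum is for silicon carbide.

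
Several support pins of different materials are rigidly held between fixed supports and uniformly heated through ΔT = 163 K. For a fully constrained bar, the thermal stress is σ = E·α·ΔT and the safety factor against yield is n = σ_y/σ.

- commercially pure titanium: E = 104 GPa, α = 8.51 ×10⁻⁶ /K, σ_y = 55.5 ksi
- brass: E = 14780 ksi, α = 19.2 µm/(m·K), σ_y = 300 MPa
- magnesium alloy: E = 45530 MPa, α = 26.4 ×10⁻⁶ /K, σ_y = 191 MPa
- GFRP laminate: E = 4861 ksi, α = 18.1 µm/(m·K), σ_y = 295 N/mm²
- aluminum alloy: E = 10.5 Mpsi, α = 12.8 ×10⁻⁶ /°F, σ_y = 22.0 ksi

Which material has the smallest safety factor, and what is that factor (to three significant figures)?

aluminum alloy, n = 0.558

With everything in SI (GPa, ×10⁻⁶/K, MPa):
  commercially pure titanium: E = 104.0, α = 8.51, σ_y = 382.7 → σ = 144 MPa, n = 2.65
  brass: E = 101.9, α = 19.2, σ_y = 300.0 → σ = 319 MPa, n = 0.941
  magnesium alloy: E = 45.53, α = 26.4, σ_y = 191.0 → σ = 196 MPa, n = 0.975
  GFRP laminate: E = 33.52, α = 18.1, σ_y = 295.0 → σ = 98.9 MPa, n = 2.98
  aluminum alloy: E = 72.39, α = 23.0, σ_y = 151.7 → σ = 272 MPa, n = 0.558
The minimum is aluminum alloy at n = 0.558.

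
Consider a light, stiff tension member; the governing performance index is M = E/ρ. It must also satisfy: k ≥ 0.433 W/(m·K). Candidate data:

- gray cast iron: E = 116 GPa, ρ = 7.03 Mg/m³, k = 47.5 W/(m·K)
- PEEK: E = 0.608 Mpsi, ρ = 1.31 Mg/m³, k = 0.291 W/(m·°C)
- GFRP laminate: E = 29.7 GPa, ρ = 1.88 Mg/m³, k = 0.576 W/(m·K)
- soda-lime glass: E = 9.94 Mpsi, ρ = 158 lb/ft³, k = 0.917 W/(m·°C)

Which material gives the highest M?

soda-lime glass

Screen on constraints: k ≥ 0.433 W/(m·K). Survivors: gray cast iron, GFRP laminate, soda-lime glass.
In SI units:
  gray cast iron: E = 116.0 GPa, ρ = 7030 kg/m³
  GFRP laminate: E = 29.70 GPa, ρ = 1880 kg/m³
  soda-lime glass: E = 68.53 GPa, ρ = 2531 kg/m³
  soda-lime glass: M = 27.1 MN·m/kg
  gray cast iron: M = 16.5 MN·m/kg
  GFRP laminate: M = 15.8 MN·m/kg
Highest index: soda-lime glass.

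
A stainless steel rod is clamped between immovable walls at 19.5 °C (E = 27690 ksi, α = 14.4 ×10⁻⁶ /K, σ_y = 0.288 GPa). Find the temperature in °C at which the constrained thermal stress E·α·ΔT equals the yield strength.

124 °C

E = 27690 ksi = 190.9 GPa.
σ_y = 0.288 GPa = 288.0 MPa.
E·α·ΔT = 288.0 MPa ⇒ ΔT = 288.0 / (190.9×10³ × 14.4×10⁻⁶) = 104.8 K.
T = 19.5 + 104.8 = 124.3 °C.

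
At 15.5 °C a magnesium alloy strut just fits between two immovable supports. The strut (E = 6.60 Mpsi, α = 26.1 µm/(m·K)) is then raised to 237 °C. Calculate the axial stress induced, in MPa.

263 MPa

E = 6.60 Mpsi = 45.51 GPa.
ΔT = 221.5 K. Constrained thermal stress σ = E·α·ΔT = 45.51×10³ MPa × 26.1×10⁻⁶ × 221.5 = 263 MPa (compressive).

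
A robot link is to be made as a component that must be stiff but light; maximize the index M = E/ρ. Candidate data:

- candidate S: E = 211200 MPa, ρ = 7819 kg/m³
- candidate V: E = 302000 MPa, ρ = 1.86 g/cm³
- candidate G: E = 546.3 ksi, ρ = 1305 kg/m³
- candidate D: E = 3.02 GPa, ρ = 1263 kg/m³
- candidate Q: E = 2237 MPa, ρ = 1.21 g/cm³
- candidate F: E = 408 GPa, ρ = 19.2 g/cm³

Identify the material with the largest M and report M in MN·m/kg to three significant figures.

candidate V, M = 162 MN·m/kg

Putting every candidate on a common basis:
  candidate S: E = 211.2 GPa, ρ = 7819 kg/m³
  candidate V: E = 302.0 GPa, ρ = 1860 kg/m³
  candidate G: E = 3.767 GPa, ρ = 1305 kg/m³
  candidate D: E = 3.020 GPa, ρ = 1263 kg/m³
  candidate Q: E = 2.237 GPa, ρ = 1210 kg/m³
  candidate F: E = 408.0 GPa, ρ = 19200 kg/m³
  candidate V: M = 162 MN·m/kg
  candidate S: M = 27.0 MN·m/kg
  candidate F: M = 21.2 MN·m/kg
  candidate G: M = 2.89 MN·m/kg
  candidate D: M = 2.39 MN·m/kg
  candidate Q: M = 1.85 MN·m/kg
Candidate V has the largest M.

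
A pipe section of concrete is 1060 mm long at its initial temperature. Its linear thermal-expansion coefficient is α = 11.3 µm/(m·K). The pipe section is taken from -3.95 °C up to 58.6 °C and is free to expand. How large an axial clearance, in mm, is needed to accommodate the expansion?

ΔT = 58.6 − (-3.95) = 62.55 K.
ΔL = α·L₀·ΔT = 11.3×10⁻⁶ × 1060 mm × 62.55 K = 0.749 mm.

0.749 mm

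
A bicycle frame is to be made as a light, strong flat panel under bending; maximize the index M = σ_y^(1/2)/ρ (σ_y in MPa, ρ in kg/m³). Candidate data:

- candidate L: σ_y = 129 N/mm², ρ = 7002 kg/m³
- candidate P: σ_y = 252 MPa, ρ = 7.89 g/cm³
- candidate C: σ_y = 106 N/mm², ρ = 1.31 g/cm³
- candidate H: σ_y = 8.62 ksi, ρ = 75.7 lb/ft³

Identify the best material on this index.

candidate C

Normalizing units and computing the index:
  candidate L: σ_y = 129.0 MPa, ρ = 7002 kg/m³
  candidate P: σ_y = 252.0 MPa, ρ = 7890 kg/m³
  candidate C: σ_y = 106.0 MPa, ρ = 1310 kg/m³
  candidate H: σ_y = 59.43 MPa, ρ = 1213 kg/m³
  candidate C: M = 7.86×10⁻³
  candidate H: M = 6.36×10⁻³
  candidate P: M = 2.01×10⁻³
  candidate L: M = 1.62×10⁻³
Candidate C ranks first.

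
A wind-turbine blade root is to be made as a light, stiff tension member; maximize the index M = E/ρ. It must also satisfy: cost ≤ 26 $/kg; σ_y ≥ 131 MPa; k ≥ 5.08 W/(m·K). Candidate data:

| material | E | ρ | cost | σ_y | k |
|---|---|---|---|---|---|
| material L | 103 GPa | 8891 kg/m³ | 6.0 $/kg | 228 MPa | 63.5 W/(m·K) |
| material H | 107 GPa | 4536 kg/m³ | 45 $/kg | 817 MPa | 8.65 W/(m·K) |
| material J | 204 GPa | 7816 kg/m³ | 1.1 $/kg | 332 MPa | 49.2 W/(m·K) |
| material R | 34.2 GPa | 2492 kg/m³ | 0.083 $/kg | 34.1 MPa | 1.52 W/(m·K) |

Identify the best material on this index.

Screen on constraints: cost ≤ 26 $/kg; σ_y ≥ 131 MPa; k ≥ 5.08 W/(m·K). Survivors: material L, material J.
Evaluate M for each candidate:
  material J: M = 26.1 MN·m/kg
  material L: M = 11.6 MN·m/kg
Material J has the largest M.

material J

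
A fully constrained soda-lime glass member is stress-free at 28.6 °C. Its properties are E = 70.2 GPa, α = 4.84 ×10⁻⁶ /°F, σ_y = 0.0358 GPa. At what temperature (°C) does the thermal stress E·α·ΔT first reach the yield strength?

87.1 °C

α = 4.84×10⁻⁶/°F × 9/5 = 8.71×10⁻⁶/K.
σ_y = 0.0358 GPa = 35.80 MPa.
E·α·ΔT = 35.80 MPa ⇒ ΔT = 35.80 / (70.20×10³ × 8.71×10⁻⁶) = 58.54 K.
T = 28.6 + 58.54 = 87.14 °C.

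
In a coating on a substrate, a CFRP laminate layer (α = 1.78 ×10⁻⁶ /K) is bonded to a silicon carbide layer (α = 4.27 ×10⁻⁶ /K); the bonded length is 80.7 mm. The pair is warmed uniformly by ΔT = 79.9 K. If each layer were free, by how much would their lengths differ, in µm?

16.1 µm

Δα = |1.78 − 4.27|×10⁻⁶/K = 2.49×10⁻⁶/K.
ΔL_mismatch = Δα·L·ΔT = 2.49×10⁻⁶ × 80.7 mm × 79.9 K = 16.1 µm.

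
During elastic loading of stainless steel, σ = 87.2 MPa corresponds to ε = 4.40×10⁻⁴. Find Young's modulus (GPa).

198 GPa

E = σ/ε = 87.2 MPa / 4.40×10⁻⁴ = 198200 MPa = 198 GPa.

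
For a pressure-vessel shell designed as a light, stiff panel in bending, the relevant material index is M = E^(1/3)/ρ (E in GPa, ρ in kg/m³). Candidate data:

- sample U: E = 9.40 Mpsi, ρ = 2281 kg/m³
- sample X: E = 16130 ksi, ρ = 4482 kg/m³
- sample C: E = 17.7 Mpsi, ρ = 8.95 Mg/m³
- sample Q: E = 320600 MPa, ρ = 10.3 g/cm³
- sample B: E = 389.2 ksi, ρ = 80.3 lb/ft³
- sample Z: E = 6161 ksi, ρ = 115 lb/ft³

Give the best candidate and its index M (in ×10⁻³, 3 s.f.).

sample Z, M = 1.89×10⁻³

Normalizing units and computing the index:
  sample U: E = 64.81 GPa, ρ = 2281 kg/m³
  sample X: E = 111.2 GPa, ρ = 4482 kg/m³
  sample C: E = 122.0 GPa, ρ = 8950 kg/m³
  sample Q: E = 320.6 GPa, ρ = 10300 kg/m³
  sample B: E = 2.683 GPa, ρ = 1286 kg/m³
  sample Z: E = 42.48 GPa, ρ = 1842 kg/m³
  sample Z: M = 1.89×10⁻³
  sample U: M = 1.76×10⁻³
  sample B: M = 1.08×10⁻³
  sample X: M = 1.07×10⁻³
  sample Q: M = 0.664×10⁻³
  sample C: M = 0.554×10⁻³
Highest index: sample Z.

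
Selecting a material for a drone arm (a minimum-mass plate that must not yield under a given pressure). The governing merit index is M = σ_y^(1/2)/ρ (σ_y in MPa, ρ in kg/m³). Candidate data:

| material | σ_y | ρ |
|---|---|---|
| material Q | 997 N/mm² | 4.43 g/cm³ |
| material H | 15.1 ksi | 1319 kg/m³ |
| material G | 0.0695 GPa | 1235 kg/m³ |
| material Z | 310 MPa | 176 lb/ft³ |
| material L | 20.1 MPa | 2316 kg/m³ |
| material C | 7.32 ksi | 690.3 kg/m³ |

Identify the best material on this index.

material C

After converting to SI:
  material Q: σ_y = 997.0 MPa, ρ = 4430 kg/m³
  material H: σ_y = 104.1 MPa, ρ = 1319 kg/m³
  material G: σ_y = 69.50 MPa, ρ = 1235 kg/m³
  material Z: σ_y = 310.0 MPa, ρ = 2819 kg/m³
  material L: σ_y = 20.10 MPa, ρ = 2316 kg/m³
  material C: σ_y = 50.47 MPa, ρ = 690.3 kg/m³
  material C: M = 10.3×10⁻³
  material H: M = 7.74×10⁻³
  material Q: M = 7.13×10⁻³
  material G: M = 6.75×10⁻³
  material Z: M = 6.25×10⁻³
  material L: M = 1.94×10⁻³
Highest index: material C.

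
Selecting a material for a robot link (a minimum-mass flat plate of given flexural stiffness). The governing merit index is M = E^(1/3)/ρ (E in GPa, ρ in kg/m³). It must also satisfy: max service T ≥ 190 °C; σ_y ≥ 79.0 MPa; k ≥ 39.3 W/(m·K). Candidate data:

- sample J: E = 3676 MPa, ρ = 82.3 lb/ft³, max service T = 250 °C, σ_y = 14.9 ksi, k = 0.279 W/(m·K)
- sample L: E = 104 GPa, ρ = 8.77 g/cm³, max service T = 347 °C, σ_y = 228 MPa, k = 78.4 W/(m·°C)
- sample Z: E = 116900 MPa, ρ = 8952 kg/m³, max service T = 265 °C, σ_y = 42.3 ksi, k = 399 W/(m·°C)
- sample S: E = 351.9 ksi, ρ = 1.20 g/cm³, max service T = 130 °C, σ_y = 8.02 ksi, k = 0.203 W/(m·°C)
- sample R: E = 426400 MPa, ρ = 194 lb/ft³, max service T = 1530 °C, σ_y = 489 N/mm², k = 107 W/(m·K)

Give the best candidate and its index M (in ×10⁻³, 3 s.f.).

Screen on constraints: max service T ≥ 190 °C; σ_y ≥ 79.0 MPa; k ≥ 39.3 W/(m·K). Survivors: sample L, sample Z, sample R.
Convert each candidate to consistent units, then evaluate M:
  sample L: E = 104.0 GPa, ρ = 8770 kg/m³
  sample Z: E = 116.9 GPa, ρ = 8952 kg/m³
  sample R: E = 426.4 GPa, ρ = 3108 kg/m³
  sample R: M = 2.42×10⁻³
  sample Z: M = 0.546×10⁻³
  sample L: M = 0.536×10⁻³
Highest index: sample R.

sample R, M = 2.42×10⁻³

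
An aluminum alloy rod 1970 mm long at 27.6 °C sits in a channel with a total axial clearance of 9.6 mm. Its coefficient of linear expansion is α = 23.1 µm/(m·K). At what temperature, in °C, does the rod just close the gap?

239 °C

α·L₀·ΔT = 9.6 mm ⇒ ΔT = 9.6 / (23.1×10⁻⁶ × 1970.0) = 211.0 K.
T = 27.6 + 211.0 = 238.6 °C.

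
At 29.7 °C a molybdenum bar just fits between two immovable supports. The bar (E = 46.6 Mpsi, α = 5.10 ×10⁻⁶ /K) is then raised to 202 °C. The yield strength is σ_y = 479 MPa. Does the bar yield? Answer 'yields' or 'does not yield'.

E = 46.6 Mpsi = 321.3 GPa.
ΔT = 172.3 K. Constrained thermal stress σ = E·α·ΔT = 321.3×10³ MPa × 5.10×10⁻⁶ × 172.3 = 282 MPa (compressive).
Compare to σ_y = 479 MPa: σ < σ_y, so it does not yield.

does not yield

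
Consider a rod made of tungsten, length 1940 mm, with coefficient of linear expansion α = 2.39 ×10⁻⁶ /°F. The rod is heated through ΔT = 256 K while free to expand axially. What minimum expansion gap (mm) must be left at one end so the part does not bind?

2.14 mm

Convert α: 2.39×10⁻⁶/°F × (9/5) = 4.30×10⁻⁶/K.
ΔL = α·L₀·ΔT = 4.30×10⁻⁶ × 1940 mm × 256.0 K = 2.14 mm.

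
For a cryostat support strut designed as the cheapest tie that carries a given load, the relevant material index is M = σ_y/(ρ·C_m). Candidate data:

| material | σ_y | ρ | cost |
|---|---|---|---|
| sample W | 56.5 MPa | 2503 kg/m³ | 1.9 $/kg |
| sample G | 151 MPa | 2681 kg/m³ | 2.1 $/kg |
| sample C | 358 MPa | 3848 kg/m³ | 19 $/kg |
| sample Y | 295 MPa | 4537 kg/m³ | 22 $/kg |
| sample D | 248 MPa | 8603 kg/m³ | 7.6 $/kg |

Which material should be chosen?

sample G

Per-candidate index values:
  sample G: M = 26.8 kN·m per $
  sample W: M = 11.9 kN·m per $
  sample C: M = 4.90 kN·m per $
  sample D: M = 3.79 kN·m per $
  sample Y: M = 2.96 kN·m per $
Sample G has the largest M.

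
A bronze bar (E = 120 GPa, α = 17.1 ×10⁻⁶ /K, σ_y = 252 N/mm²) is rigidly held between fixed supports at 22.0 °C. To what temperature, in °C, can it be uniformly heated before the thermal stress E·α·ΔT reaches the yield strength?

σ_y = 252 N/mm² = 252.0 MPa.
E·α·ΔT = 252.0 MPa ⇒ ΔT = 252.0 / (120.0×10³ × 17.1×10⁻⁶) = 122.8 K.
T = 22.0 + 122.8 = 144.8 °C.

145 °C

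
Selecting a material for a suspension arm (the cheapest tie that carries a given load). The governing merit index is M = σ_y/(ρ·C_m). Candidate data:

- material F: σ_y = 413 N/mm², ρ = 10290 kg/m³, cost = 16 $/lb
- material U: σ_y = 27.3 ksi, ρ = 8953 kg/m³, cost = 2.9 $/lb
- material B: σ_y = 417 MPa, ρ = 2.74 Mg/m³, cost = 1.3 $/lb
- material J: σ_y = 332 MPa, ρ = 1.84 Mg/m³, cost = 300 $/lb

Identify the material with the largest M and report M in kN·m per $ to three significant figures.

material B, M = 53.1 kN·m per $

In SI units:
  material F: σ_y = 413.0 MPa, ρ = 10290 kg/m³, cost = 35.27 $/kg
  material U: σ_y = 188.2 MPa, ρ = 8953 kg/m³, cost = 6.393 $/kg
  material B: σ_y = 417.0 MPa, ρ = 2740 kg/m³, cost = 2.866 $/kg
  material J: σ_y = 332.0 MPa, ρ = 1840 kg/m³, cost = 661.4 $/kg
  material B: M = 53.1 kN·m per $
  material U: M = 3.29 kN·m per $
  material F: M = 1.14 kN·m per $
  material J: M = 0.273 kN·m per $
The maximum is for material B.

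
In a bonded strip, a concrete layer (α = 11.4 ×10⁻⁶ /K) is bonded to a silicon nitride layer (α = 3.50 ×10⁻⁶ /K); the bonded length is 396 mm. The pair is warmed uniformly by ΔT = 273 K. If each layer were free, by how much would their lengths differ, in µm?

854 µm

Δα = |11.4 − 3.50|×10⁻⁶/K = 7.90×10⁻⁶/K.
ΔL_mismatch = Δα·L·ΔT = 7.90×10⁻⁶ × 396.0 mm × 273.0 K = 854 µm.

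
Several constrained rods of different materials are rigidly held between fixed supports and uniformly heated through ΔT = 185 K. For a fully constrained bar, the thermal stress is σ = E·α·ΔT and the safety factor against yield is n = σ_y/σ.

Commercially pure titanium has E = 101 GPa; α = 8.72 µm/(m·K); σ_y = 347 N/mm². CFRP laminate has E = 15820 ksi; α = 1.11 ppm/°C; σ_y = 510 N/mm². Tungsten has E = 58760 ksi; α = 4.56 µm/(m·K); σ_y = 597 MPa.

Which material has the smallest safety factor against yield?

tungsten

In consistent units (E in GPa, α in ×10⁻⁶/K, σ_y in MPa):
  commercially pure titanium: E = 101.0, α = 8.72, σ_y = 347.0 → σ = 163 MPa, n = 2.13
  CFRP laminate: E = 109.1, α = 1.11, σ_y = 510.0 → σ = 22.4 MPa, n = 22.8
  tungsten: E = 405.1, α = 4.56, σ_y = 597.0 → σ = 342 MPa, n = 1.75
Smallest n: tungsten with n = 1.75.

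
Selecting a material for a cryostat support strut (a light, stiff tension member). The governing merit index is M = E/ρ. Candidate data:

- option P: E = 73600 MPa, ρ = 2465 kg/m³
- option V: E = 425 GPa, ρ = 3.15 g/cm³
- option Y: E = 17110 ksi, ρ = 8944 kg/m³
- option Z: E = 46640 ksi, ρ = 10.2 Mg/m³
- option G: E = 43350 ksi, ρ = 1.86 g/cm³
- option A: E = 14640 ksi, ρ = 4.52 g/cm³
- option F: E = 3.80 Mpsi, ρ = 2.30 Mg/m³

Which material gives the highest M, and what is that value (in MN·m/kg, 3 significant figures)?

After converting to SI:
  option P: E = 73.60 GPa, ρ = 2465 kg/m³
  option V: E = 425.0 GPa, ρ = 3150 kg/m³
  option Y: E = 118.0 GPa, ρ = 8944 kg/m³
  option Z: E = 321.6 GPa, ρ = 10200 kg/m³
  option G: E = 298.9 GPa, ρ = 1860 kg/m³
  option A: E = 100.9 GPa, ρ = 4520 kg/m³
  option F: E = 26.20 GPa, ρ = 2300 kg/m³
  option G: M = 161 MN·m/kg
  option V: M = 135 MN·m/kg
  option Z: M = 31.5 MN·m/kg
  option P: M = 29.9 MN·m/kg
  option A: M = 22.3 MN·m/kg
  option Y: M = 13.2 MN·m/kg
  option F: M = 11.4 MN·m/kg
Option G has the largest M.

option G, M = 161 MN·m/kg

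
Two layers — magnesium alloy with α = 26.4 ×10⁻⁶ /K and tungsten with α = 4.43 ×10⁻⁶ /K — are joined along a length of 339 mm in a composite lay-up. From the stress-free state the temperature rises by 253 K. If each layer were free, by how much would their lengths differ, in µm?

1880 µm

Δα = |26.4 − 4.43|×10⁻⁶/K = 22.0×10⁻⁶/K.
ΔL_mismatch = Δα·L·ΔT = 22.0×10⁻⁶ × 339.0 mm × 253.0 K = 1880 µm.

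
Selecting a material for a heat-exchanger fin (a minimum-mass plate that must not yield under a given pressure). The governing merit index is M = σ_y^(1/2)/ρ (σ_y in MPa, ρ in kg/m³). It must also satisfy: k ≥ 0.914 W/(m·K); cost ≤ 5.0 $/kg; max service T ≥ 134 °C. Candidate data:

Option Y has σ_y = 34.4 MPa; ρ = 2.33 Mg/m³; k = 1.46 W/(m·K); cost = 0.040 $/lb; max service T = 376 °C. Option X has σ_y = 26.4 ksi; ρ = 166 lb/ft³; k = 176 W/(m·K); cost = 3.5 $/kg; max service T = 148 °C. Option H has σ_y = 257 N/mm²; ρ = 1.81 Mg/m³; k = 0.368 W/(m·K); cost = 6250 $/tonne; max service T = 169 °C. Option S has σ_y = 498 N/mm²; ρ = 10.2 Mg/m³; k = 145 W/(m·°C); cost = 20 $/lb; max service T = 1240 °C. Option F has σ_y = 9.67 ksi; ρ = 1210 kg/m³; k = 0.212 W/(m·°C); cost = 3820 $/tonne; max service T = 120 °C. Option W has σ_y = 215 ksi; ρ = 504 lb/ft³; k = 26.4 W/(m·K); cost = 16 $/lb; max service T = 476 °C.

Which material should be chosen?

Screen on constraints: k ≥ 0.914 W/(m·K); cost ≤ 5.0 $/kg; max service T ≥ 134 °C. Survivors: option Y, option X.
Putting every candidate on a common basis:
  option Y: σ_y = 34.40 MPa, ρ = 2330 kg/m³
  option X: σ_y = 182.0 MPa, ρ = 2659 kg/m³
  option X: M = 5.07×10⁻³
  option Y: M = 2.52×10⁻³
Highest index: option X.

option X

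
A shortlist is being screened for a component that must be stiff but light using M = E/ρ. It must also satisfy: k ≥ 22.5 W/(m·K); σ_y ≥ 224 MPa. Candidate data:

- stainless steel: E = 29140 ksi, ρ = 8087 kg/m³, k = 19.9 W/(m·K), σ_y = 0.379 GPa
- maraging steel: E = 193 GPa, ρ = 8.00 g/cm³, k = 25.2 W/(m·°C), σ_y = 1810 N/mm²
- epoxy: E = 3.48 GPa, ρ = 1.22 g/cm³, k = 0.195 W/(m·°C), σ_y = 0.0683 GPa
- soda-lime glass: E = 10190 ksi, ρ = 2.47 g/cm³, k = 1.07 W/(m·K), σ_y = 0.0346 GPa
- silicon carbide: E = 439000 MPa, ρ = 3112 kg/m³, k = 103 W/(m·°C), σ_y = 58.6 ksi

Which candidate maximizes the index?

silicon carbide

Screen on constraints: k ≥ 22.5 W/(m·K); σ_y ≥ 224 MPa. Survivors: maraging steel, silicon carbide.
Putting every candidate on a common basis:
  maraging steel: E = 193.0 GPa, ρ = 8000 kg/m³
  silicon carbide: E = 439.0 GPa, ρ = 3112 kg/m³
  silicon carbide: M = 141 MN·m/kg
  maraging steel: M = 24.1 MN·m/kg
The maximum is for silicon carbide.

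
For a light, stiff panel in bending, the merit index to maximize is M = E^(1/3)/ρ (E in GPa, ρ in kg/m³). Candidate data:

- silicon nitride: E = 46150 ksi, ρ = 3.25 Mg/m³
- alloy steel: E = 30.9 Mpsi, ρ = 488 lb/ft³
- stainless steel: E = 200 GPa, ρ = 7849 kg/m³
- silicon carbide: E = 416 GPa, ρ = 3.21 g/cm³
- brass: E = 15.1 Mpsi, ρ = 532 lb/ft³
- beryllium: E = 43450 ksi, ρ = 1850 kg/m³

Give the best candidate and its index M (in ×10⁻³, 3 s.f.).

beryllium, M = 3.62×10⁻³

Normalizing units and computing the index:
  silicon nitride: E = 318.2 GPa, ρ = 3250 kg/m³
  alloy steel: E = 213.0 GPa, ρ = 7817 kg/m³
  stainless steel: E = 200.0 GPa, ρ = 7849 kg/m³
  silicon carbide: E = 416.0 GPa, ρ = 3210 kg/m³
  brass: E = 104.1 GPa, ρ = 8522 kg/m³
  beryllium: E = 299.6 GPa, ρ = 1850 kg/m³
  beryllium: M = 3.62×10⁻³
  silicon carbide: M = 2.33×10⁻³
  silicon nitride: M = 2.10×10⁻³
  alloy steel: M = 0.764×10⁻³
  stainless steel: M = 0.745×10⁻³
  brass: M = 0.552×10⁻³
The maximum is for beryllium.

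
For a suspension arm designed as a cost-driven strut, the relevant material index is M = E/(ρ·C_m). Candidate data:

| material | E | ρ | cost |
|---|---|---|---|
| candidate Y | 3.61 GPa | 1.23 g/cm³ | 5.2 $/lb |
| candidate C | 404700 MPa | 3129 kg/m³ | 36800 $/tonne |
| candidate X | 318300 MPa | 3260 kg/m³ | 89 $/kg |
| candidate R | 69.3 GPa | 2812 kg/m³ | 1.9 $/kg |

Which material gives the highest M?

After converting to SI:
  candidate Y: E = 3.610 GPa, ρ = 1230 kg/m³, cost = 11.46 $/kg
  candidate C: E = 404.7 GPa, ρ = 3129 kg/m³, cost = 36.80 $/kg
  candidate X: E = 318.3 GPa, ρ = 3260 kg/m³, cost = 89.00 $/kg
  candidate R: E = 69.30 GPa, ρ = 2812 kg/m³, cost = 1.900 $/kg
  candidate R: M = 13.0 MN·m per $
  candidate C: M = 3.51 MN·m per $
  candidate X: M = 1.10 MN·m per $
  candidate Y: M = 0.256 MN·m per $
Candidate R has the largest M.

candidate R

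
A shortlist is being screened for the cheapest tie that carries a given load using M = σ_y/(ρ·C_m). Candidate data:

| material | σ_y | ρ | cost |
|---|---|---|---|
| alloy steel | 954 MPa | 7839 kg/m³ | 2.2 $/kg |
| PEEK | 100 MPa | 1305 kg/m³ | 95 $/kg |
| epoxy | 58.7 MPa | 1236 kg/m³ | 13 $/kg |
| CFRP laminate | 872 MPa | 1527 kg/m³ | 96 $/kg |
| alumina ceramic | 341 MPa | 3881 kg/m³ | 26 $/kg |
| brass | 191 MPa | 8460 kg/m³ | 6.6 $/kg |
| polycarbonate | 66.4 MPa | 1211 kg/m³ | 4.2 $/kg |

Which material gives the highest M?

alloy steel

Per-candidate index values:
  alloy steel: M = 55.3 kN·m per $
  polycarbonate: M = 13.1 kN·m per $
  CFRP laminate: M = 5.95 kN·m per $
  epoxy: M = 3.65 kN·m per $
  brass: M = 3.42 kN·m per $
  alumina ceramic: M = 3.38 kN·m per $
  PEEK: M = 0.807 kN·m per $
Alloy steel ranks first.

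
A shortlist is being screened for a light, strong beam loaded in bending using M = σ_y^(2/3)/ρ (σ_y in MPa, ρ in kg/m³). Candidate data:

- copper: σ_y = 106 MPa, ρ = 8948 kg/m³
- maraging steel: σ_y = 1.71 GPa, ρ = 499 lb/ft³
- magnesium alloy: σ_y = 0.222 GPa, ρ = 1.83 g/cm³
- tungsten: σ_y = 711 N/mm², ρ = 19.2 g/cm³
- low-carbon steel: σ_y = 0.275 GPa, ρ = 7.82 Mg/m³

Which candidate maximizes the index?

Putting every candidate on a common basis:
  copper: σ_y = 106.0 MPa, ρ = 8948 kg/m³
  maraging steel: σ_y = 1710 MPa, ρ = 7993 kg/m³
  magnesium alloy: σ_y = 222.0 MPa, ρ = 1830 kg/m³
  tungsten: σ_y = 711.0 MPa, ρ = 19200 kg/m³
  low-carbon steel: σ_y = 275.0 MPa, ρ = 7820 kg/m³
  magnesium alloy: M = 20.0×10⁻³
  maraging steel: M = 17.9×10⁻³
  low-carbon steel: M = 5.41×10⁻³
  tungsten: M = 4.15×10⁻³
  copper: M = 2.50×10⁻³
Magnesium alloy has the largest M.

magnesium alloy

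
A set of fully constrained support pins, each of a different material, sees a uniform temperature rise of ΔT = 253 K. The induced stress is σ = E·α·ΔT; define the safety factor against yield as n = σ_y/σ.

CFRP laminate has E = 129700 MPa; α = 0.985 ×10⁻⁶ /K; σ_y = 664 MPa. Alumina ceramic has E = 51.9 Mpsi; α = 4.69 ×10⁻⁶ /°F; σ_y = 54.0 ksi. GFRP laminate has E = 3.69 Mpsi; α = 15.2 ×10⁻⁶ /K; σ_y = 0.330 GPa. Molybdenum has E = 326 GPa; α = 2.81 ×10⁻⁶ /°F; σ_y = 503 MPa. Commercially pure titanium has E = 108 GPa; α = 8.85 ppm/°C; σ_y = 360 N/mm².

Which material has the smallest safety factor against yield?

alumina ceramic

With everything in SI (GPa, ×10⁻⁶/K, MPa):
  CFRP laminate: E = 129.7, α = 0.985, σ_y = 664.0 → σ = 32.3 MPa, n = 20.5
  alumina ceramic: E = 357.8, α = 8.44, σ_y = 372.3 → σ = 764 MPa, n = 0.487
  GFRP laminate: E = 25.44, α = 15.2, σ_y = 330.0 → σ = 97.8 MPa, n = 3.37
  molybdenum: E = 326.0, α = 5.06, σ_y = 503.0 → σ = 417 MPa, n = 1.21
  commercially pure titanium: E = 108.0, α = 8.85, σ_y = 360.0 → σ = 242 MPa, n = 1.49
Alumina ceramic has the lowest safety factor, n = 0.487.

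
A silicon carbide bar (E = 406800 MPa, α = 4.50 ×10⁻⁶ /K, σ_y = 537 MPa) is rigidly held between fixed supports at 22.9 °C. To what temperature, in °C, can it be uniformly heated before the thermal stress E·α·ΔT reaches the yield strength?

316 °C

E = 406800 MPa = 406.8 GPa.
E·α·ΔT = 537.0 MPa ⇒ ΔT = 537.0 / (406.8×10³ × 4.50×10⁻⁶) = 293.3 K.
T = 22.9 + 293.3 = 316.2 °C.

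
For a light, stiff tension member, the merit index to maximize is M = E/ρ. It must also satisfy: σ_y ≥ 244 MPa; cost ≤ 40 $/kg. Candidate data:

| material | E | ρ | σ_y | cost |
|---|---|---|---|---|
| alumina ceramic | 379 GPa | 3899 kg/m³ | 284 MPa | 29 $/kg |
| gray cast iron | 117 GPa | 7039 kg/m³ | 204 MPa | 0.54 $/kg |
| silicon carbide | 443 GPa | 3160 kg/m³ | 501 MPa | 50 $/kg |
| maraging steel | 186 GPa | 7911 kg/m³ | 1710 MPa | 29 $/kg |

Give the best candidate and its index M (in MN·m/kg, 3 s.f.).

Screen on constraints: σ_y ≥ 244 MPa; cost ≤ 40 $/kg. Survivors: alumina ceramic, maraging steel.
Computing M directly (units already consistent):
  alumina ceramic: M = 97.2 MN·m/kg
  maraging steel: M = 23.5 MN·m/kg
Alumina ceramic has the largest M.

alumina ceramic, M = 97.2 MN·m/kg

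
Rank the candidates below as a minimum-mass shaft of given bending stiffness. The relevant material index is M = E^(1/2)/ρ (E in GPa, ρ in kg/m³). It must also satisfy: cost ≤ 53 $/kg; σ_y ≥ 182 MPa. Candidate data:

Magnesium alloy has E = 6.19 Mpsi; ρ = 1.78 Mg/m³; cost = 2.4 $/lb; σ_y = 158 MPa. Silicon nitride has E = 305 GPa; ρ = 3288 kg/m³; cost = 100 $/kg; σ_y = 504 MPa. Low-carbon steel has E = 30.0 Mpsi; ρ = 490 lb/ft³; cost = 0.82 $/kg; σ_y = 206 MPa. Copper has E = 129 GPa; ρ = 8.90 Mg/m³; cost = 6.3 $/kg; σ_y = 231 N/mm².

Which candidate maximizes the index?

Screen on constraints: cost ≤ 53 $/kg; σ_y ≥ 182 MPa. Survivors: low-carbon steel, copper.
Convert each candidate to consistent units, then evaluate M:
  low-carbon steel: E = 206.8 GPa, ρ = 7849 kg/m³
  copper: E = 129.0 GPa, ρ = 8900 kg/m³
  low-carbon steel: M = 1.83×10⁻³
  copper: M = 1.28×10⁻³
Low-carbon steel ranks first.

low-carbon steel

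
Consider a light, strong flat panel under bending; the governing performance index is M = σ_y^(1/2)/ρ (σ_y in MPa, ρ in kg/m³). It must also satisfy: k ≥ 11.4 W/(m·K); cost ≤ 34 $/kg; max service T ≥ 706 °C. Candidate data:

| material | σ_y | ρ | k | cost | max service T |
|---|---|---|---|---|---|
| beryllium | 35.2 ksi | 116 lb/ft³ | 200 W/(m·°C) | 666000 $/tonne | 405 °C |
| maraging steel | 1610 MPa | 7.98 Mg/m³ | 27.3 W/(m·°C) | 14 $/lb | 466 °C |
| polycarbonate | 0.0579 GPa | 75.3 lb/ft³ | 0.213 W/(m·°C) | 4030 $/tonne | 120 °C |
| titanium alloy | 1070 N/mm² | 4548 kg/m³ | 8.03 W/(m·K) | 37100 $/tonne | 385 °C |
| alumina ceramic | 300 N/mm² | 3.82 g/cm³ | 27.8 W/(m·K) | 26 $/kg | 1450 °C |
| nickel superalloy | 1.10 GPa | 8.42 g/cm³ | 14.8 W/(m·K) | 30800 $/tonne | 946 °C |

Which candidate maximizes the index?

alumina ceramic

Screen on constraints: k ≥ 11.4 W/(m·K); cost ≤ 34 $/kg; max service T ≥ 706 °C. Survivors: alumina ceramic, nickel superalloy.
In SI units:
  alumina ceramic: σ_y = 300.0 MPa, ρ = 3820 kg/m³
  nickel superalloy: σ_y = 1100 MPa, ρ = 8420 kg/m³
  alumina ceramic: M = 4.53×10⁻³
  nickel superalloy: M = 3.94×10⁻³
Highest index: alumina ceramic.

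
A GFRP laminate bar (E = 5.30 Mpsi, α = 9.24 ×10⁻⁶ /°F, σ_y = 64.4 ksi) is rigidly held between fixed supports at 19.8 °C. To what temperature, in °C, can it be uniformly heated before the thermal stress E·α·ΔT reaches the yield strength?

750 °C

E = 5.30 Mpsi = 36.54 GPa.
α = 9.24×10⁻⁶/°F × 9/5 = 16.6×10⁻⁶/K.
σ_y = 64.4 ksi = 444.0 MPa.
E·α·ΔT = 444.0 MPa ⇒ ΔT = 444.0 / (36.54×10³ × 16.6×10⁻⁶) = 730.6 K.
T = 19.8 + 730.6 = 750.4 °C.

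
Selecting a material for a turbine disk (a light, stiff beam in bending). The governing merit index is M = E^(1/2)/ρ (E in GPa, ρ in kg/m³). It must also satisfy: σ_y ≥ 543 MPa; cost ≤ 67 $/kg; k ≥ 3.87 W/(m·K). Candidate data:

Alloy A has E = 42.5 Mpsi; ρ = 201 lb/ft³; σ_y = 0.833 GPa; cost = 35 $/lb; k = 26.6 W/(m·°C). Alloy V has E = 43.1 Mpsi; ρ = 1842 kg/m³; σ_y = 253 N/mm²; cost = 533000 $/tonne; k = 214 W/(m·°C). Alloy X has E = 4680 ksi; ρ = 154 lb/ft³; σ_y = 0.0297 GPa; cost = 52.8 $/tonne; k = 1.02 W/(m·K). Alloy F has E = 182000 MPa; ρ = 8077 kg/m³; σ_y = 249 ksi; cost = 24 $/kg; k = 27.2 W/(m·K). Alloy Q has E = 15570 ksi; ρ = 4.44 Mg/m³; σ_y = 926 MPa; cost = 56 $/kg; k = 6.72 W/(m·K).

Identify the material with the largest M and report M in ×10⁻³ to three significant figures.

alloy Q, M = 2.33×10⁻³

Screen on constraints: σ_y ≥ 543 MPa; cost ≤ 67 $/kg; k ≥ 3.87 W/(m·K). Survivors: alloy F, alloy Q.
Normalizing units and computing the index:
  alloy F: E = 182.0 GPa, ρ = 8077 kg/m³
  alloy Q: E = 107.4 GPa, ρ = 4440 kg/m³
  alloy Q: M = 2.33×10⁻³
  alloy F: M = 1.67×10⁻³
Highest index: alloy Q.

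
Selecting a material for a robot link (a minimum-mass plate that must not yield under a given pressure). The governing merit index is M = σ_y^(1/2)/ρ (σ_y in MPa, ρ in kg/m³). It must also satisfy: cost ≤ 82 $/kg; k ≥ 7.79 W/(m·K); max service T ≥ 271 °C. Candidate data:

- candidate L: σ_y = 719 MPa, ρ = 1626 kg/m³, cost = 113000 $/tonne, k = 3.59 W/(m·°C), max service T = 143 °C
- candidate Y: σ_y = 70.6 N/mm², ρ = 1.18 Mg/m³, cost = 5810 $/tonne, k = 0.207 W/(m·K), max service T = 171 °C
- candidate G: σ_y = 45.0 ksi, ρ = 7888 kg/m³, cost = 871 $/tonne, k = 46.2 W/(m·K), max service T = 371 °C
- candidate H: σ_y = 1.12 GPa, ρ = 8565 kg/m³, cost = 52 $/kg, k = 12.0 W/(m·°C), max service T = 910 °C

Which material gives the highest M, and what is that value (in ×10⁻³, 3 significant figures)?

candidate H, M = 3.91×10⁻³

Screen on constraints: cost ≤ 82 $/kg; k ≥ 7.79 W/(m·K); max service T ≥ 271 °C. Survivors: candidate G, candidate H.
In SI units:
  candidate G: σ_y = 310.3 MPa, ρ = 7888 kg/m³
  candidate H: σ_y = 1120 MPa, ρ = 8565 kg/m³
  candidate H: M = 3.91×10⁻³
  candidate G: M = 2.23×10⁻³
Candidate H has the largest M.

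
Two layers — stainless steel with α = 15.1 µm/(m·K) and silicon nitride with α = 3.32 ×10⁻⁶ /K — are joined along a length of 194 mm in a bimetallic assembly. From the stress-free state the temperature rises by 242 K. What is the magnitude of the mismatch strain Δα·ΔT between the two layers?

2.85×10⁻³

Δα = |15.1 − 3.32|×10⁻⁶/K = 11.8×10⁻⁶/K.
Mismatch strain = Δα·ΔT = 11.8×10⁻⁶ × 242.0 = 2.85×10⁻³.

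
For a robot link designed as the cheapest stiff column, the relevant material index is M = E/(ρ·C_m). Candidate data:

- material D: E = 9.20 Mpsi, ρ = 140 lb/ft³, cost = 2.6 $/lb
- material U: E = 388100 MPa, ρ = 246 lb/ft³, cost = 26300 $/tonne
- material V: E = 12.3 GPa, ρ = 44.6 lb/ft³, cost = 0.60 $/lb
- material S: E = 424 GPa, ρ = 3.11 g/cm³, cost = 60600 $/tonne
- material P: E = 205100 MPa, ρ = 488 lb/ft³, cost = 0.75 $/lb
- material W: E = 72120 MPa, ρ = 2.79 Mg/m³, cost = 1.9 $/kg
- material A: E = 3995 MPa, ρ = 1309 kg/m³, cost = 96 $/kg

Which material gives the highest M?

After converting to SI:
  material D: E = 63.43 GPa, ρ = 2243 kg/m³, cost = 5.732 $/kg
  material U: E = 388.1 GPa, ρ = 3941 kg/m³, cost = 26.30 $/kg
  material V: E = 12.30 GPa, ρ = 714.4 kg/m³, cost = 1.323 $/kg
  material S: E = 424.0 GPa, ρ = 3110 kg/m³, cost = 60.60 $/kg
  material P: E = 205.1 GPa, ρ = 7817 kg/m³, cost = 1.653 $/kg
  material W: E = 72.12 GPa, ρ = 2790 kg/m³, cost = 1.900 $/kg
  material A: E = 3.995 GPa, ρ = 1309 kg/m³, cost = 96.00 $/kg
  material P: M = 15.9 MN·m per $
  material W: M = 13.6 MN·m per $
  material V: M = 13.0 MN·m per $
  material D: M = 4.93 MN·m per $
  material U: M = 3.74 MN·m per $
  material S: M = 2.25 MN·m per $
  material A: M = 0.0318 MN·m per $
Material P has the largest M.

material P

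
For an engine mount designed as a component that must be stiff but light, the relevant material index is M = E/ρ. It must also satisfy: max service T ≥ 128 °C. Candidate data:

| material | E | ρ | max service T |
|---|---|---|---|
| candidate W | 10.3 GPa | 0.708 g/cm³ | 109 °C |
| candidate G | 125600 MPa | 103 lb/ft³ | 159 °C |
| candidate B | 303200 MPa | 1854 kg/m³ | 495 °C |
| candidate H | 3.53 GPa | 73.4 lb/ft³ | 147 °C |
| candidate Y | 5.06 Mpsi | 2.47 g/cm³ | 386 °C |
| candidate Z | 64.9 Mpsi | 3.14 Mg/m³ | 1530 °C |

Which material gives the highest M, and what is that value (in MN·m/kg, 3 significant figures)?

candidate B, M = 164 MN·m/kg

Screen on constraints: max service T ≥ 128 °C. Survivors: candidate G, candidate B, candidate H, candidate Y, candidate Z.
After converting to SI:
  candidate G: E = 125.6 GPa, ρ = 1650 kg/m³
  candidate B: E = 303.2 GPa, ρ = 1854 kg/m³
  candidate H: E = 3.530 GPa, ρ = 1176 kg/m³
  candidate Y: E = 34.89 GPa, ρ = 2470 kg/m³
  candidate Z: E = 447.5 GPa, ρ = 3140 kg/m³
  candidate B: M = 164 MN·m/kg
  candidate Z: M = 143 MN·m/kg
  candidate G: M = 76.1 MN·m/kg
  candidate Y: M = 14.1 MN·m/kg
  candidate H: M = 3.00 MN·m/kg
Candidate B ranks first.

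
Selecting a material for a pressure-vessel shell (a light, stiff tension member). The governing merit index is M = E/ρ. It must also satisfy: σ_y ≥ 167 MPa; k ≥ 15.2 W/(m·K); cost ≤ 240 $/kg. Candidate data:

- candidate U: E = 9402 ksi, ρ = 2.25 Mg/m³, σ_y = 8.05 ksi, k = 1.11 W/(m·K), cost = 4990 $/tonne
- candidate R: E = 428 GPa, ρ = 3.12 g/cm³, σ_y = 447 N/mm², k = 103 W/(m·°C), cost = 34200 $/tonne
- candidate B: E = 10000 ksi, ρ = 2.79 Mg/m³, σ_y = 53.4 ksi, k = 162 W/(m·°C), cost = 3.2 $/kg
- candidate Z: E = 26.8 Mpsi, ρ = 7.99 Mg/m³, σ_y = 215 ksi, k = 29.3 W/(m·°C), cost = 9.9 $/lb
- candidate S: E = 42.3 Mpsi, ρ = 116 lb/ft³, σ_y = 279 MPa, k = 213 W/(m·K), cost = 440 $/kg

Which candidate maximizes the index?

candidate R

Screen on constraints: σ_y ≥ 167 MPa; k ≥ 15.2 W/(m·K); cost ≤ 240 $/kg. Survivors: candidate R, candidate B, candidate Z.
Normalizing units and computing the index:
  candidate R: E = 428.0 GPa, ρ = 3120 kg/m³
  candidate B: E = 68.95 GPa, ρ = 2790 kg/m³
  candidate Z: E = 184.8 GPa, ρ = 7990 kg/m³
  candidate R: M = 137 MN·m/kg
  candidate B: M = 24.7 MN·m/kg
  candidate Z: M = 23.1 MN·m/kg
Highest index: candidate R.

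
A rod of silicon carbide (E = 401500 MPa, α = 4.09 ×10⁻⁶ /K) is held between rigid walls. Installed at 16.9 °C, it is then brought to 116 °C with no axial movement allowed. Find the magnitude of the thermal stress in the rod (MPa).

163 MPa

E = 401500 MPa = 401.5 GPa.
ΔT = 99.10 K. Constrained thermal stress σ = E·α·ΔT = 401.5×10³ MPa × 4.09×10⁻⁶ × 99.10 = 163 MPa (compressive).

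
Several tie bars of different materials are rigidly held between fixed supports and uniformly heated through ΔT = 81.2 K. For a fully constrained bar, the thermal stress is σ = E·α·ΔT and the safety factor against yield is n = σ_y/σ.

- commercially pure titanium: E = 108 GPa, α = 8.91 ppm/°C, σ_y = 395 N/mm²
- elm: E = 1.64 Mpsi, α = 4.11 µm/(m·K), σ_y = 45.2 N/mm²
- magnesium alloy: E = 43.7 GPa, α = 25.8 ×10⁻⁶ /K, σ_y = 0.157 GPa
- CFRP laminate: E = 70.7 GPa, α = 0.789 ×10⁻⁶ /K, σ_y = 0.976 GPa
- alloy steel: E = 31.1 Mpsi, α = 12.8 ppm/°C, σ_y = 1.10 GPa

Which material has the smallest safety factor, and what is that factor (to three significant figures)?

magnesium alloy, n = 1.71

With everything in SI (GPa, ×10⁻⁶/K, MPa):
  commercially pure titanium: E = 108.0, α = 8.91, σ_y = 395.0 → σ = 78.1 MPa, n = 5.06
  elm: E = 11.31, α = 4.11, σ_y = 45.20 → σ = 3.77 MPa, n = 12.0
  magnesium alloy: E = 43.70, α = 25.8, σ_y = 157.0 → σ = 91.5 MPa, n = 1.71
  CFRP laminate: E = 70.70, α = 0.789, σ_y = 976.0 → σ = 4.53 MPa, n = 215
  alloy steel: E = 214.4, α = 12.8, σ_y = 1100 → σ = 223 MPa, n = 4.94
The minimum is magnesium alloy at n = 1.71.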